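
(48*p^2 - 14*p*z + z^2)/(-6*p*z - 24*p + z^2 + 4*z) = (-8*p + z)/(z + 4)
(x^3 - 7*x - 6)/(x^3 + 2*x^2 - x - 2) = (x - 3)/(x - 1)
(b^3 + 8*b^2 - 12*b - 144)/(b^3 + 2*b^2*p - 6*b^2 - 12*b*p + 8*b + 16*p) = (b^2 + 12*b + 36)/(b^2 + 2*b*p - 2*b - 4*p)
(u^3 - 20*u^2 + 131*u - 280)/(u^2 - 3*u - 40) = (u^2 - 12*u + 35)/(u + 5)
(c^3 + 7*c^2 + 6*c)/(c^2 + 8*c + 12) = c*(c + 1)/(c + 2)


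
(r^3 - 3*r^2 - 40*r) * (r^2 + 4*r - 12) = r^5 + r^4 - 64*r^3 - 124*r^2 + 480*r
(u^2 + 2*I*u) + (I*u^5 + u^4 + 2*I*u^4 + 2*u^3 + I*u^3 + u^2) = I*u^5 + u^4 + 2*I*u^4 + 2*u^3 + I*u^3 + 2*u^2 + 2*I*u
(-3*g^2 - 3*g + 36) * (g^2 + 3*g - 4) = -3*g^4 - 12*g^3 + 39*g^2 + 120*g - 144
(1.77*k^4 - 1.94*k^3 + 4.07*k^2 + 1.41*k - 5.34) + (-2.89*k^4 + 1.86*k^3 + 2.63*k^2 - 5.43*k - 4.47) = -1.12*k^4 - 0.0799999999999998*k^3 + 6.7*k^2 - 4.02*k - 9.81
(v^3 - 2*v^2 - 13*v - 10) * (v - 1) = v^4 - 3*v^3 - 11*v^2 + 3*v + 10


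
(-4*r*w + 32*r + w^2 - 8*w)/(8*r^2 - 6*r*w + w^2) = (8 - w)/(2*r - w)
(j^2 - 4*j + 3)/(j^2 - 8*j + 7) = (j - 3)/(j - 7)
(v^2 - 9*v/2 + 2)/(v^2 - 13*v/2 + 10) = (2*v - 1)/(2*v - 5)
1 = 1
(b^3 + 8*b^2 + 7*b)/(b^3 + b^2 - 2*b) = (b^2 + 8*b + 7)/(b^2 + b - 2)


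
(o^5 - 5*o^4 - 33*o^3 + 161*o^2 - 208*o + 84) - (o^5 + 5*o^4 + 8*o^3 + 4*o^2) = -10*o^4 - 41*o^3 + 157*o^2 - 208*o + 84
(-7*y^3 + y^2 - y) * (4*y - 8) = -28*y^4 + 60*y^3 - 12*y^2 + 8*y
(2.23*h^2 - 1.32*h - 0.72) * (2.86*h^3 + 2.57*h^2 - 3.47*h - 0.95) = 6.3778*h^5 + 1.9559*h^4 - 13.1897*h^3 + 0.611500000000001*h^2 + 3.7524*h + 0.684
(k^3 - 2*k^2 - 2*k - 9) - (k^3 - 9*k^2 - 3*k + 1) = 7*k^2 + k - 10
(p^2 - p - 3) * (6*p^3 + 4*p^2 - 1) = 6*p^5 - 2*p^4 - 22*p^3 - 13*p^2 + p + 3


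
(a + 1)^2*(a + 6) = a^3 + 8*a^2 + 13*a + 6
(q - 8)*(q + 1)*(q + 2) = q^3 - 5*q^2 - 22*q - 16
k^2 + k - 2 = (k - 1)*(k + 2)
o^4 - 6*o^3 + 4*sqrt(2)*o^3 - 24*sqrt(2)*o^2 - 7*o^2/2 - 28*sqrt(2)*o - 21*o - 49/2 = (o - 7)*(o + 1)*(o + sqrt(2)/2)*(o + 7*sqrt(2)/2)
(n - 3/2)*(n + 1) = n^2 - n/2 - 3/2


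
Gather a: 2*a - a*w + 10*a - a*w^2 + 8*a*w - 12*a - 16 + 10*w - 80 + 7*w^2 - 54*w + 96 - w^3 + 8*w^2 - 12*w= a*(-w^2 + 7*w) - w^3 + 15*w^2 - 56*w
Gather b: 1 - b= 1 - b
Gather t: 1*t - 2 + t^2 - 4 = t^2 + t - 6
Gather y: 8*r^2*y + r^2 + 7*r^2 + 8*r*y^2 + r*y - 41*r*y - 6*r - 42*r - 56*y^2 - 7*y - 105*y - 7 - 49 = 8*r^2 - 48*r + y^2*(8*r - 56) + y*(8*r^2 - 40*r - 112) - 56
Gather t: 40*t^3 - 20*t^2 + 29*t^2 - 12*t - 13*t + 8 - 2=40*t^3 + 9*t^2 - 25*t + 6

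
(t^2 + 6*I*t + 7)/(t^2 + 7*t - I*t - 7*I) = (t + 7*I)/(t + 7)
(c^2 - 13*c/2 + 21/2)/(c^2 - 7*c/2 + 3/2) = (2*c - 7)/(2*c - 1)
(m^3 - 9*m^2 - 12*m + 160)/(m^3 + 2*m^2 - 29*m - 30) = (m^2 - 4*m - 32)/(m^2 + 7*m + 6)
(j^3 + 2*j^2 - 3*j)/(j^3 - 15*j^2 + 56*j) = (j^2 + 2*j - 3)/(j^2 - 15*j + 56)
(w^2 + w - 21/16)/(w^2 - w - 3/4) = (-16*w^2 - 16*w + 21)/(4*(-4*w^2 + 4*w + 3))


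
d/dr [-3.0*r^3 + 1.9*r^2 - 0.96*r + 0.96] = -9.0*r^2 + 3.8*r - 0.96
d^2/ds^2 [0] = 0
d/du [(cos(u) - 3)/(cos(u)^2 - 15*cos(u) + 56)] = (cos(u)^2 - 6*cos(u) - 11)*sin(u)/(cos(u)^2 - 15*cos(u) + 56)^2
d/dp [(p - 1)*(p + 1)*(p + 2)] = 3*p^2 + 4*p - 1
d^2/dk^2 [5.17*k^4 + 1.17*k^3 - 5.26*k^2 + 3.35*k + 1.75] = 62.04*k^2 + 7.02*k - 10.52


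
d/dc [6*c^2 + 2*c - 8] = 12*c + 2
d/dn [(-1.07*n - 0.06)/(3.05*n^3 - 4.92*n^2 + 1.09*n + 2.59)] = (6.527*n^3 - 4.7154*n^2 - 0.5904*n - 2.7059)/(9.3025*n^6 - 30.012*n^5 + 30.8554*n^4 + 5.0734*n^3 - 24.2975*n^2 + 5.6462*n + 6.7081)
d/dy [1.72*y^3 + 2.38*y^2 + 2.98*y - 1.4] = 5.16*y^2 + 4.76*y + 2.98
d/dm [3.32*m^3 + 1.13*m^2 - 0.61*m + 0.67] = 9.96*m^2 + 2.26*m - 0.61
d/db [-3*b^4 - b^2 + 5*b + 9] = -12*b^3 - 2*b + 5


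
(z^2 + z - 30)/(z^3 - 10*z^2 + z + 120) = (z + 6)/(z^2 - 5*z - 24)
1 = 1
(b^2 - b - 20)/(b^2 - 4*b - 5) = (b + 4)/(b + 1)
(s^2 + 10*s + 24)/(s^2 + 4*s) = (s + 6)/s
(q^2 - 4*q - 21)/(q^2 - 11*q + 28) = (q + 3)/(q - 4)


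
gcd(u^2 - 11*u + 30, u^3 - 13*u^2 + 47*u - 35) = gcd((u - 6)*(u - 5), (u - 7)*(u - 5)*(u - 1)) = u - 5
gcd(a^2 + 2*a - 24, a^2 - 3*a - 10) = 1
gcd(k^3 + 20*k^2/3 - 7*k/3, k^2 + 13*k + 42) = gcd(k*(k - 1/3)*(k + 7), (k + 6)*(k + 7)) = k + 7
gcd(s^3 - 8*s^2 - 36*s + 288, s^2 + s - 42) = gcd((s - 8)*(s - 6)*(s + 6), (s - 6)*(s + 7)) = s - 6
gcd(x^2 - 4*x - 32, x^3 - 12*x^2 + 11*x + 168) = x - 8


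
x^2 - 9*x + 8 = (x - 8)*(x - 1)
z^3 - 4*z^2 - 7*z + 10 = (z - 5)*(z - 1)*(z + 2)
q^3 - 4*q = q*(q - 2)*(q + 2)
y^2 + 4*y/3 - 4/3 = (y - 2/3)*(y + 2)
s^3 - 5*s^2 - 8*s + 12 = (s - 6)*(s - 1)*(s + 2)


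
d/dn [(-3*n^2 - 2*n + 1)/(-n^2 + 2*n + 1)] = 4*(-2*n^2 - n - 1)/(n^4 - 4*n^3 + 2*n^2 + 4*n + 1)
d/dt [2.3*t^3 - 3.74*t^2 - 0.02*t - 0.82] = 6.9*t^2 - 7.48*t - 0.02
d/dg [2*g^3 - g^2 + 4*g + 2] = 6*g^2 - 2*g + 4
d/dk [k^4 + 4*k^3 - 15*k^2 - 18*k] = 4*k^3 + 12*k^2 - 30*k - 18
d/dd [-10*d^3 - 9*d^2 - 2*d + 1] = -30*d^2 - 18*d - 2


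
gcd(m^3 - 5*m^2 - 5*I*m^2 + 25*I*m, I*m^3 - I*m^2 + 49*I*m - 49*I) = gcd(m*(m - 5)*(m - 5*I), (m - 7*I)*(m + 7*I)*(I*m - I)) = 1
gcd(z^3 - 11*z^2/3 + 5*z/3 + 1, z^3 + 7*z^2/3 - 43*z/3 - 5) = z^2 - 8*z/3 - 1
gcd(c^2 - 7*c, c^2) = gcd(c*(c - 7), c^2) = c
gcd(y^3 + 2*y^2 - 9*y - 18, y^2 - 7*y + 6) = 1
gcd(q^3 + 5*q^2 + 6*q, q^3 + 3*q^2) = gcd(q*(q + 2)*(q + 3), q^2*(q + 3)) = q^2 + 3*q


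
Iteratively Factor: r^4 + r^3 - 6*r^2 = (r)*(r^3 + r^2 - 6*r) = r*(r + 3)*(r^2 - 2*r) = r*(r - 2)*(r + 3)*(r)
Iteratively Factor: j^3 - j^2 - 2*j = (j + 1)*(j^2 - 2*j) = j*(j + 1)*(j - 2)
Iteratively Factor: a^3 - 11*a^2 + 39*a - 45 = (a - 3)*(a^2 - 8*a + 15) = (a - 5)*(a - 3)*(a - 3)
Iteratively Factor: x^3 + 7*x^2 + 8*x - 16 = (x - 1)*(x^2 + 8*x + 16) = (x - 1)*(x + 4)*(x + 4)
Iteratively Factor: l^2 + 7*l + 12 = (l + 4)*(l + 3)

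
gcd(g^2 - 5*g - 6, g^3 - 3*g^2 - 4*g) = g + 1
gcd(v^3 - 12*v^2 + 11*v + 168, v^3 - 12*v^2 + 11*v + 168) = v^3 - 12*v^2 + 11*v + 168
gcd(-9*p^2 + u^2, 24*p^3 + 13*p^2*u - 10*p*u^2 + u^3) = 3*p - u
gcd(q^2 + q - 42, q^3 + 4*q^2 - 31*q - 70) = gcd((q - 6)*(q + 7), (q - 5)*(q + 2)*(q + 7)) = q + 7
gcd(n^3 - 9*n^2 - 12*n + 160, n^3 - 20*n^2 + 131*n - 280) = n^2 - 13*n + 40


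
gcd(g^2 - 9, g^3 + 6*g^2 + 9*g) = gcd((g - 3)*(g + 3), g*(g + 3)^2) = g + 3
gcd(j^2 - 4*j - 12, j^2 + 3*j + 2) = j + 2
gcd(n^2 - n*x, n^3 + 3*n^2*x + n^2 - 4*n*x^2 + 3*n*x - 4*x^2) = -n + x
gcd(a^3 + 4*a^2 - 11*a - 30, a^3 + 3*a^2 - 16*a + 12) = 1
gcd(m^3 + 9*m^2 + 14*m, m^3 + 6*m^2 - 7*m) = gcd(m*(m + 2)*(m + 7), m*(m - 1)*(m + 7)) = m^2 + 7*m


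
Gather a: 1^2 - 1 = 0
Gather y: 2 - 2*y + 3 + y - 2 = 3 - y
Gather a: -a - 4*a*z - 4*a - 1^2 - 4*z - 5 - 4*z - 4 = a*(-4*z - 5) - 8*z - 10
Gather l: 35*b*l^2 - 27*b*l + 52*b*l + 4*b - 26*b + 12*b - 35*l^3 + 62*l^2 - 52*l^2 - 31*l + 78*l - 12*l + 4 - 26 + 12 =-10*b - 35*l^3 + l^2*(35*b + 10) + l*(25*b + 35) - 10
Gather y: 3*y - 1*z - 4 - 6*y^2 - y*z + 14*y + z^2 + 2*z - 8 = -6*y^2 + y*(17 - z) + z^2 + z - 12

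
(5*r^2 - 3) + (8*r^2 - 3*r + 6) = 13*r^2 - 3*r + 3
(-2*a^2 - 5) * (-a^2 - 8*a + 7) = 2*a^4 + 16*a^3 - 9*a^2 + 40*a - 35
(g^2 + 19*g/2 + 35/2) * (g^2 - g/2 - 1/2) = g^4 + 9*g^3 + 49*g^2/4 - 27*g/2 - 35/4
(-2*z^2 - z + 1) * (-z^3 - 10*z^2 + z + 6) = 2*z^5 + 21*z^4 + 7*z^3 - 23*z^2 - 5*z + 6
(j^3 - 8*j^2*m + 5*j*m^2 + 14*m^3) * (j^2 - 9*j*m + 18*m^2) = j^5 - 17*j^4*m + 95*j^3*m^2 - 175*j^2*m^3 - 36*j*m^4 + 252*m^5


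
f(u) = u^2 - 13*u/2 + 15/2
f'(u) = 2*u - 13/2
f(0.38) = 5.17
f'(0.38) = -5.74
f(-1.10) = 15.86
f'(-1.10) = -8.70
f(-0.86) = 13.83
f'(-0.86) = -8.22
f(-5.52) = 73.85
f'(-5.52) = -17.54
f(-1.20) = 16.74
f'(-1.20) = -8.90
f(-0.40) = 10.26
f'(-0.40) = -7.30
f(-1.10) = 15.86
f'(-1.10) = -8.70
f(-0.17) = 8.63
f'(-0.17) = -6.84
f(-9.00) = 147.00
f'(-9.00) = -24.50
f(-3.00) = 36.00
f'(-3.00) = -12.50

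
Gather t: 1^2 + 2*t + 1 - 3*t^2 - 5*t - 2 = -3*t^2 - 3*t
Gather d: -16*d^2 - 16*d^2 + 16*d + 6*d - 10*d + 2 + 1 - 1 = -32*d^2 + 12*d + 2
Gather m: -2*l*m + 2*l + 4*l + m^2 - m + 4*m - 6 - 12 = 6*l + m^2 + m*(3 - 2*l) - 18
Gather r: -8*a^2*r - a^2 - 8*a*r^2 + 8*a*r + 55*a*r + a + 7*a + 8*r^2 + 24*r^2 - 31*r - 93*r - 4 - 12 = -a^2 + 8*a + r^2*(32 - 8*a) + r*(-8*a^2 + 63*a - 124) - 16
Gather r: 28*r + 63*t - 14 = 28*r + 63*t - 14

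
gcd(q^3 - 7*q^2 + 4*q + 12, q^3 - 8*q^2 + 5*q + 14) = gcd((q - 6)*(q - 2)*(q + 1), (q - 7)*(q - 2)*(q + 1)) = q^2 - q - 2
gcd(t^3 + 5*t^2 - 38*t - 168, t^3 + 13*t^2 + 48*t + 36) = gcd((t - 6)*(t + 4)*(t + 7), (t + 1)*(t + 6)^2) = 1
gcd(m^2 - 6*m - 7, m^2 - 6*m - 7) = m^2 - 6*m - 7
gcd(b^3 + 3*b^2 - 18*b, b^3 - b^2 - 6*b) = b^2 - 3*b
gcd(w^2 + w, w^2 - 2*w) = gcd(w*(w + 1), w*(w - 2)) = w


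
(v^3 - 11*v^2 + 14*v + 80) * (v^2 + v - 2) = v^5 - 10*v^4 + v^3 + 116*v^2 + 52*v - 160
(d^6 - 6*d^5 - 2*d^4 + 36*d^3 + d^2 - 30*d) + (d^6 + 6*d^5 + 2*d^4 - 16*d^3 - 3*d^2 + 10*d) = 2*d^6 + 20*d^3 - 2*d^2 - 20*d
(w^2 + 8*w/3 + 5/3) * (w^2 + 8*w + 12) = w^4 + 32*w^3/3 + 35*w^2 + 136*w/3 + 20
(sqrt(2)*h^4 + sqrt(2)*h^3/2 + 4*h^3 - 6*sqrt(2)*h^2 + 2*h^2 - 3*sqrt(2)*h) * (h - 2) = sqrt(2)*h^5 - 3*sqrt(2)*h^4/2 + 4*h^4 - 7*sqrt(2)*h^3 - 6*h^3 - 4*h^2 + 9*sqrt(2)*h^2 + 6*sqrt(2)*h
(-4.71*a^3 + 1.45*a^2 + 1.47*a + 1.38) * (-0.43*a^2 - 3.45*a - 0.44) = 2.0253*a^5 + 15.626*a^4 - 3.5622*a^3 - 6.3029*a^2 - 5.4078*a - 0.6072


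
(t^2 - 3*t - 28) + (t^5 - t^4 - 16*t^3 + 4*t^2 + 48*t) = t^5 - t^4 - 16*t^3 + 5*t^2 + 45*t - 28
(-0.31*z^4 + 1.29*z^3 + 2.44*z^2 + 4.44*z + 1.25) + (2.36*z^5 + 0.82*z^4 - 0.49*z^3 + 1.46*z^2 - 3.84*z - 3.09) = 2.36*z^5 + 0.51*z^4 + 0.8*z^3 + 3.9*z^2 + 0.600000000000001*z - 1.84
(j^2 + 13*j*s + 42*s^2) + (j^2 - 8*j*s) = 2*j^2 + 5*j*s + 42*s^2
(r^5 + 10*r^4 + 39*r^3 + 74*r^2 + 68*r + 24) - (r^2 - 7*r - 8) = r^5 + 10*r^4 + 39*r^3 + 73*r^2 + 75*r + 32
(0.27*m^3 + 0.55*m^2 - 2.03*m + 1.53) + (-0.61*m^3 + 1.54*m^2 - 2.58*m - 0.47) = -0.34*m^3 + 2.09*m^2 - 4.61*m + 1.06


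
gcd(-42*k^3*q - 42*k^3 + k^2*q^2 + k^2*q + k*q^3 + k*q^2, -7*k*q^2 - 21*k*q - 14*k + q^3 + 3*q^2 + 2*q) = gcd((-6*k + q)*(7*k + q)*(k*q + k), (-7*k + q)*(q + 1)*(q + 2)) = q + 1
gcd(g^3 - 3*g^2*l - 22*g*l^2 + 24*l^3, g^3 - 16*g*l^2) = g + 4*l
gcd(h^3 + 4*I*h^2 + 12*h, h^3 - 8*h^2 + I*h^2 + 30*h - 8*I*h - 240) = h + 6*I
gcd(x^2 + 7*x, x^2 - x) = x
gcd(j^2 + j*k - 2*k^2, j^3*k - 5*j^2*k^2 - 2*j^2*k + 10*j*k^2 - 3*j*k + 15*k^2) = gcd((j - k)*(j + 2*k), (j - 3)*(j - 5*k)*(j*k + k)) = 1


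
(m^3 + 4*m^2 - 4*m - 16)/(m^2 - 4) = m + 4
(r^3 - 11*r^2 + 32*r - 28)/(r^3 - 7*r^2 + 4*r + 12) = (r^2 - 9*r + 14)/(r^2 - 5*r - 6)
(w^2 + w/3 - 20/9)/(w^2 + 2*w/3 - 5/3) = (w - 4/3)/(w - 1)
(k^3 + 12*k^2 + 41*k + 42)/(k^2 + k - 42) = (k^2 + 5*k + 6)/(k - 6)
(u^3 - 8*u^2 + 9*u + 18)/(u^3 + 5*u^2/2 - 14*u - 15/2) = 2*(u^2 - 5*u - 6)/(2*u^2 + 11*u + 5)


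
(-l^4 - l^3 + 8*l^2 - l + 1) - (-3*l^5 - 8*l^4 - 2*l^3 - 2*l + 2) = 3*l^5 + 7*l^4 + l^3 + 8*l^2 + l - 1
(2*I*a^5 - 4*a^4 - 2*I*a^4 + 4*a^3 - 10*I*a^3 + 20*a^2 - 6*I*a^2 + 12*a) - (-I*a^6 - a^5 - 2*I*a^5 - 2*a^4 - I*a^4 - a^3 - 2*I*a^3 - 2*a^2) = I*a^6 + a^5 + 4*I*a^5 - 2*a^4 - I*a^4 + 5*a^3 - 8*I*a^3 + 22*a^2 - 6*I*a^2 + 12*a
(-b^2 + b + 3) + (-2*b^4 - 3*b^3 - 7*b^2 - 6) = -2*b^4 - 3*b^3 - 8*b^2 + b - 3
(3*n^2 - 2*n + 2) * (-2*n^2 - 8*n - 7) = -6*n^4 - 20*n^3 - 9*n^2 - 2*n - 14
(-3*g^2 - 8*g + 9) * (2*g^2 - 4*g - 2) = -6*g^4 - 4*g^3 + 56*g^2 - 20*g - 18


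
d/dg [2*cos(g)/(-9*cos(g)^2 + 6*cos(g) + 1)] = 2*(9*sin(g)^2 - 10)*sin(g)/(9*sin(g)^2 + 6*cos(g) - 8)^2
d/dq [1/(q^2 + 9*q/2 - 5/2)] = 2*(-4*q - 9)/(2*q^2 + 9*q - 5)^2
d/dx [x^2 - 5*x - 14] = 2*x - 5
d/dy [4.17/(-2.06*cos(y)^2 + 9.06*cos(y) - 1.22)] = (37.7802 - 17.1804*cos(y))*sin(y)/(2.06*cos(y)^2 - 9.06*cos(y) + 1.22)^2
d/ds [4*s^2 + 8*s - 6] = 8*s + 8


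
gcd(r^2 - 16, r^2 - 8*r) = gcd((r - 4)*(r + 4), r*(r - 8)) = 1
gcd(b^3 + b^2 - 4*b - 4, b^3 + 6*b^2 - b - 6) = b + 1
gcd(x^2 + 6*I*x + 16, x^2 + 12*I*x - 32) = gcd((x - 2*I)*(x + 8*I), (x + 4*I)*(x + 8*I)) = x + 8*I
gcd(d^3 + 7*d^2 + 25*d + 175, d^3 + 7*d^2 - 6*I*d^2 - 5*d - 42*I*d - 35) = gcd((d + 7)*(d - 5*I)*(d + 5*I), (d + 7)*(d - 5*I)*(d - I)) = d^2 + d*(7 - 5*I) - 35*I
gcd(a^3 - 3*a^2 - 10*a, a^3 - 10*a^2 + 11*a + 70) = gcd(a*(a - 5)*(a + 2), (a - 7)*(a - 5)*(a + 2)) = a^2 - 3*a - 10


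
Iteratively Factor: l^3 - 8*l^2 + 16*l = (l)*(l^2 - 8*l + 16) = l*(l - 4)*(l - 4)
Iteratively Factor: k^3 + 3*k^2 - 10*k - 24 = (k + 2)*(k^2 + k - 12) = (k - 3)*(k + 2)*(k + 4)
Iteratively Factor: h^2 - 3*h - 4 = (h - 4)*(h + 1)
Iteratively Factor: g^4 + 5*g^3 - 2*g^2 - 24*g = (g + 4)*(g^3 + g^2 - 6*g) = (g - 2)*(g + 4)*(g^2 + 3*g) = g*(g - 2)*(g + 4)*(g + 3)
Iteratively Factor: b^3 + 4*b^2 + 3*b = (b + 1)*(b^2 + 3*b) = (b + 1)*(b + 3)*(b)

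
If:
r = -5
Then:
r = -5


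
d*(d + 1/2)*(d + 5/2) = d^3 + 3*d^2 + 5*d/4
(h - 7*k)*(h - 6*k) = h^2 - 13*h*k + 42*k^2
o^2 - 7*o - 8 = (o - 8)*(o + 1)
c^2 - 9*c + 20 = (c - 5)*(c - 4)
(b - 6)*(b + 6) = b^2 - 36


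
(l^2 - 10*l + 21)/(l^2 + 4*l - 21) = (l - 7)/(l + 7)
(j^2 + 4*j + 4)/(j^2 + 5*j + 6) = (j + 2)/(j + 3)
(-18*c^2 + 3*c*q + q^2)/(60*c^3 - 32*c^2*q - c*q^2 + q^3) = (-3*c + q)/(10*c^2 - 7*c*q + q^2)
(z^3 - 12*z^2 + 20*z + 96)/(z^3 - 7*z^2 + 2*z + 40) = (z^2 - 14*z + 48)/(z^2 - 9*z + 20)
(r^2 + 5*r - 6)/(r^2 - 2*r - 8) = (-r^2 - 5*r + 6)/(-r^2 + 2*r + 8)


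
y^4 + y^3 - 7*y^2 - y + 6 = (y - 2)*(y - 1)*(y + 1)*(y + 3)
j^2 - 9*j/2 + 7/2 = (j - 7/2)*(j - 1)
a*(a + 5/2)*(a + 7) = a^3 + 19*a^2/2 + 35*a/2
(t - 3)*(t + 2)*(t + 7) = t^3 + 6*t^2 - 13*t - 42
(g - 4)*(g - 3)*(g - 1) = g^3 - 8*g^2 + 19*g - 12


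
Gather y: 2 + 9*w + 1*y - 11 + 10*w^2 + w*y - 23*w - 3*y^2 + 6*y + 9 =10*w^2 - 14*w - 3*y^2 + y*(w + 7)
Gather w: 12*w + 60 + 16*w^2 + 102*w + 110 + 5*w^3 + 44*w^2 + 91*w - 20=5*w^3 + 60*w^2 + 205*w + 150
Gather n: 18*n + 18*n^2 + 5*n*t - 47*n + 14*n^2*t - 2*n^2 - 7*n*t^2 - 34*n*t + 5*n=n^2*(14*t + 16) + n*(-7*t^2 - 29*t - 24)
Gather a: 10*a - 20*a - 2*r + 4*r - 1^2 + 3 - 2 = -10*a + 2*r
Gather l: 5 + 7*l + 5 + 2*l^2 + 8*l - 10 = 2*l^2 + 15*l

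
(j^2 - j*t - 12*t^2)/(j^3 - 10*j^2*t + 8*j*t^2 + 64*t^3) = (-j - 3*t)/(-j^2 + 6*j*t + 16*t^2)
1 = 1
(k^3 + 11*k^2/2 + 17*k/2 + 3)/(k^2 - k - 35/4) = 2*(2*k^3 + 11*k^2 + 17*k + 6)/(4*k^2 - 4*k - 35)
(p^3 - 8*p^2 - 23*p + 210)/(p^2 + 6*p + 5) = (p^2 - 13*p + 42)/(p + 1)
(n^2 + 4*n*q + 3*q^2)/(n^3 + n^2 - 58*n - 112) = (n^2 + 4*n*q + 3*q^2)/(n^3 + n^2 - 58*n - 112)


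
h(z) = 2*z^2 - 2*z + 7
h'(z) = 4*z - 2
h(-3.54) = 39.14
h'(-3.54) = -16.16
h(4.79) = 43.31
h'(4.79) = 17.16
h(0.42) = 6.51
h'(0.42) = -0.32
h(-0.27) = 7.69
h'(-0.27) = -3.08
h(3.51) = 24.62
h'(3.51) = 12.04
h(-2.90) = 29.62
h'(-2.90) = -13.60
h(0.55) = 6.50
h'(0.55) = 0.20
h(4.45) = 37.70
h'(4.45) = 15.80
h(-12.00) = 319.00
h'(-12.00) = -50.00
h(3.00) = 19.00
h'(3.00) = 10.00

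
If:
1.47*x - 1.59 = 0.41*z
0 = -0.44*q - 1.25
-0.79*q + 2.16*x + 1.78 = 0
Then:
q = -2.84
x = -1.86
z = -10.56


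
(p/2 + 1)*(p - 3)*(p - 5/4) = p^3/2 - 9*p^2/8 - 19*p/8 + 15/4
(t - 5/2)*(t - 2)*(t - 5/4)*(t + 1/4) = t^4 - 11*t^3/2 + 147*t^2/16 - 115*t/32 - 25/16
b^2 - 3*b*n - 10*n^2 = (b - 5*n)*(b + 2*n)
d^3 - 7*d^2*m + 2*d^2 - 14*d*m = d*(d + 2)*(d - 7*m)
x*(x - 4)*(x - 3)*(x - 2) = x^4 - 9*x^3 + 26*x^2 - 24*x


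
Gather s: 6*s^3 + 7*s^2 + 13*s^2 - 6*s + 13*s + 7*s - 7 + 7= 6*s^3 + 20*s^2 + 14*s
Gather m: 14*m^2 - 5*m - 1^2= 14*m^2 - 5*m - 1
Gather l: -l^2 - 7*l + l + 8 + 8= -l^2 - 6*l + 16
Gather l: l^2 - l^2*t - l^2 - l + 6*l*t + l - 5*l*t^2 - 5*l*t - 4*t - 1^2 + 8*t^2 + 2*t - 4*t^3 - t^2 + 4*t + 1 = -l^2*t + l*(-5*t^2 + t) - 4*t^3 + 7*t^2 + 2*t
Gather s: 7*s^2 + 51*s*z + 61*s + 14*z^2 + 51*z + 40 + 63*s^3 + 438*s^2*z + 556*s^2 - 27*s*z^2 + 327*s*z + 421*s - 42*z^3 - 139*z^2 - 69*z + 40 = 63*s^3 + s^2*(438*z + 563) + s*(-27*z^2 + 378*z + 482) - 42*z^3 - 125*z^2 - 18*z + 80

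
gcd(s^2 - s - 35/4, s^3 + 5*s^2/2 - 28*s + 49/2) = s - 7/2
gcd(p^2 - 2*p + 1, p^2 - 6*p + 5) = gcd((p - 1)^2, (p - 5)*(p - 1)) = p - 1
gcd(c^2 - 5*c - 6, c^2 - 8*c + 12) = c - 6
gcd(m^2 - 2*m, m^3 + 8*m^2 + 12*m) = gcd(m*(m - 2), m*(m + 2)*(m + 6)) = m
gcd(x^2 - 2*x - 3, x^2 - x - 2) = x + 1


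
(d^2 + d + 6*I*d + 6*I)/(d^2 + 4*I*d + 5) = (d^2 + d + 6*I*d + 6*I)/(d^2 + 4*I*d + 5)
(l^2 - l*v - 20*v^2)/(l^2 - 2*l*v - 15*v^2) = (l + 4*v)/(l + 3*v)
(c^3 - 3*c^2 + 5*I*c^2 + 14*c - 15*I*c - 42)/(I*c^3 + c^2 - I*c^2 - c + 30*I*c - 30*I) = (-I*c^3 + c^2*(5 + 3*I) - c*(15 + 14*I) + 42*I)/(c^3 - c^2*(1 + I) + c*(30 + I) - 30)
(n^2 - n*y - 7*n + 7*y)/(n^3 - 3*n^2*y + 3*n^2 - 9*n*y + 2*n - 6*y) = (n^2 - n*y - 7*n + 7*y)/(n^3 - 3*n^2*y + 3*n^2 - 9*n*y + 2*n - 6*y)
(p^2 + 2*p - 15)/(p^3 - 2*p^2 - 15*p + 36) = (p + 5)/(p^2 + p - 12)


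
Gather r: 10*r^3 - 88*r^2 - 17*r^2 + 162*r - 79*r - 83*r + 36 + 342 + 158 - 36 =10*r^3 - 105*r^2 + 500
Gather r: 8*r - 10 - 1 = 8*r - 11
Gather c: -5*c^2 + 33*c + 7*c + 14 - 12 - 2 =-5*c^2 + 40*c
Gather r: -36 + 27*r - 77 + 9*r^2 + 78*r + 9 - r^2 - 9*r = 8*r^2 + 96*r - 104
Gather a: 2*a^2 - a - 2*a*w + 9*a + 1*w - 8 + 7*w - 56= 2*a^2 + a*(8 - 2*w) + 8*w - 64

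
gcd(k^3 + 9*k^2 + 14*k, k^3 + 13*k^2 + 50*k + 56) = k^2 + 9*k + 14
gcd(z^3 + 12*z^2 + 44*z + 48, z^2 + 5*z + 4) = z + 4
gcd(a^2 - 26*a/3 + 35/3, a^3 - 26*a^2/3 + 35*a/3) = a^2 - 26*a/3 + 35/3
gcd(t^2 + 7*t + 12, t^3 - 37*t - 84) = t^2 + 7*t + 12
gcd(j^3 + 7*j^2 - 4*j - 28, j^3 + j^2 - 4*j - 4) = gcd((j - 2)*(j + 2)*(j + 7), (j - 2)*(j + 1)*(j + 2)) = j^2 - 4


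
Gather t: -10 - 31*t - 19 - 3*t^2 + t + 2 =-3*t^2 - 30*t - 27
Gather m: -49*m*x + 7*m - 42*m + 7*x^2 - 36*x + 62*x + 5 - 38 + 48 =m*(-49*x - 35) + 7*x^2 + 26*x + 15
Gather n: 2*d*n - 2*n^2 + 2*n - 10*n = -2*n^2 + n*(2*d - 8)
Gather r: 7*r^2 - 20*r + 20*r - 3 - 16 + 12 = 7*r^2 - 7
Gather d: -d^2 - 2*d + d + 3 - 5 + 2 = -d^2 - d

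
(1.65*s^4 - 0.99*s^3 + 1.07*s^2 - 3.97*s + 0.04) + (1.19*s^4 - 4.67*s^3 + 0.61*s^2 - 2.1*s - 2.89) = 2.84*s^4 - 5.66*s^3 + 1.68*s^2 - 6.07*s - 2.85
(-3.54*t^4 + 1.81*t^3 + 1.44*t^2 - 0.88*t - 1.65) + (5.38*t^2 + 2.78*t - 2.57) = -3.54*t^4 + 1.81*t^3 + 6.82*t^2 + 1.9*t - 4.22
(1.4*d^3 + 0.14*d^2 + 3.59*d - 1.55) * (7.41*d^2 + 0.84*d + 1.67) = 10.374*d^5 + 2.2134*d^4 + 29.0575*d^3 - 8.2361*d^2 + 4.6933*d - 2.5885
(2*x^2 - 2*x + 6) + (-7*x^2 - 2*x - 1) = -5*x^2 - 4*x + 5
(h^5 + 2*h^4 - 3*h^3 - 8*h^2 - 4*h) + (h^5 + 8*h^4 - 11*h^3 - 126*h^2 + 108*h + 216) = 2*h^5 + 10*h^4 - 14*h^3 - 134*h^2 + 104*h + 216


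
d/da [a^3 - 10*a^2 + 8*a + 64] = 3*a^2 - 20*a + 8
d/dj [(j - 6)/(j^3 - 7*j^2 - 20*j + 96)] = (j^3 - 7*j^2 - 20*j + (j - 6)*(-3*j^2 + 14*j + 20) + 96)/(j^3 - 7*j^2 - 20*j + 96)^2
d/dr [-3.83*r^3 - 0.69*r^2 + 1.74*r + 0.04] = -11.49*r^2 - 1.38*r + 1.74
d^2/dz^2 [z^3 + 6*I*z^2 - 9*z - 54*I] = 6*z + 12*I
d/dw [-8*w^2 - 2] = -16*w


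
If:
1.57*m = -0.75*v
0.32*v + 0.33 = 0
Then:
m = 0.49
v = -1.03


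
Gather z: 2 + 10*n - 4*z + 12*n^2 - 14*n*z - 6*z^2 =12*n^2 + 10*n - 6*z^2 + z*(-14*n - 4) + 2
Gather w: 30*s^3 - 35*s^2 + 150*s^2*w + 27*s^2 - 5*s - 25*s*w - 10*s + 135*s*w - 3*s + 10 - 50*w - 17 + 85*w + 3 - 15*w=30*s^3 - 8*s^2 - 18*s + w*(150*s^2 + 110*s + 20) - 4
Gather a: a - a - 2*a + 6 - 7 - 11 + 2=-2*a - 10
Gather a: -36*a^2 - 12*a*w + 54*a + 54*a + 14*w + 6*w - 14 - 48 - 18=-36*a^2 + a*(108 - 12*w) + 20*w - 80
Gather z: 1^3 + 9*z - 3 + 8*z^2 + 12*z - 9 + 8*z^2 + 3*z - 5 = 16*z^2 + 24*z - 16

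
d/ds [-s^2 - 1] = -2*s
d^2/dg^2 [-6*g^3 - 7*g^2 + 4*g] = -36*g - 14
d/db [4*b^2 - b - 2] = 8*b - 1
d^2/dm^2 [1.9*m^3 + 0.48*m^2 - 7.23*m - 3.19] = 11.4*m + 0.96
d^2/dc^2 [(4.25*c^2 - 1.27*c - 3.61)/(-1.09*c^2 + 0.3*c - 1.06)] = (7.105427357601e-15*c^4 + 0.238274000000001*c^3 + 55.196946*c^2 - 15.886968*c - 16.435068)/(1.295029*c^6 - 1.06929*c^5 + 4.072458*c^4 - 2.10672*c^3 + 3.960372*c^2 - 1.01124*c + 1.191016)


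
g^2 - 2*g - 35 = (g - 7)*(g + 5)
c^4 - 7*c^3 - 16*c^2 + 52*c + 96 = (c - 8)*(c - 3)*(c + 2)^2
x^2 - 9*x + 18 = (x - 6)*(x - 3)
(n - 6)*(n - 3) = n^2 - 9*n + 18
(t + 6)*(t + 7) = t^2 + 13*t + 42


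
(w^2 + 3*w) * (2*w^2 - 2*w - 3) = 2*w^4 + 4*w^3 - 9*w^2 - 9*w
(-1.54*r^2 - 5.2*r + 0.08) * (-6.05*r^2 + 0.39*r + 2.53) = 9.317*r^4 + 30.8594*r^3 - 6.4082*r^2 - 13.1248*r + 0.2024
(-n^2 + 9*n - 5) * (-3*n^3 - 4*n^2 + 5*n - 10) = 3*n^5 - 23*n^4 - 26*n^3 + 75*n^2 - 115*n + 50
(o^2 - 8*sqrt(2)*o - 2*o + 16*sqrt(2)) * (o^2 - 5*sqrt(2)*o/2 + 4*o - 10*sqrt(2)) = o^4 - 21*sqrt(2)*o^3/2 + 2*o^3 - 21*sqrt(2)*o^2 + 32*o^2 + 80*o + 84*sqrt(2)*o - 320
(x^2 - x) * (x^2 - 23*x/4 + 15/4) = x^4 - 27*x^3/4 + 19*x^2/2 - 15*x/4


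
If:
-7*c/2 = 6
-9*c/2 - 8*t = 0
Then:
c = -12/7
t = 27/28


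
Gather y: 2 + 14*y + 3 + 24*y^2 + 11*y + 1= 24*y^2 + 25*y + 6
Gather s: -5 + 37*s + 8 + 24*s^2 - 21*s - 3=24*s^2 + 16*s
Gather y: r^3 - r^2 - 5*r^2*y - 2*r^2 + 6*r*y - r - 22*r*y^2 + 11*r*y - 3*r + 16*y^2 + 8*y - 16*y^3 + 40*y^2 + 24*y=r^3 - 3*r^2 - 4*r - 16*y^3 + y^2*(56 - 22*r) + y*(-5*r^2 + 17*r + 32)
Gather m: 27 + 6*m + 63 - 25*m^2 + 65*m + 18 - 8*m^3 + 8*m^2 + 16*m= -8*m^3 - 17*m^2 + 87*m + 108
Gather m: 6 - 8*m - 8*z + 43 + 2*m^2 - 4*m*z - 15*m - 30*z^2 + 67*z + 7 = 2*m^2 + m*(-4*z - 23) - 30*z^2 + 59*z + 56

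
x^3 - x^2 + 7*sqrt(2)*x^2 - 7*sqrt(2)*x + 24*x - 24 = (x - 1)*(x + 3*sqrt(2))*(x + 4*sqrt(2))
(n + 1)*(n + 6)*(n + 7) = n^3 + 14*n^2 + 55*n + 42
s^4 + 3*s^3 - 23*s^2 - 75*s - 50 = (s - 5)*(s + 1)*(s + 2)*(s + 5)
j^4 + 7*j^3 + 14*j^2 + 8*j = j*(j + 1)*(j + 2)*(j + 4)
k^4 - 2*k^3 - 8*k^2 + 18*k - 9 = (k - 3)*(k - 1)^2*(k + 3)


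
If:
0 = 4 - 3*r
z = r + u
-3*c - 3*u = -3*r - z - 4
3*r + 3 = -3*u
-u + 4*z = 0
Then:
No Solution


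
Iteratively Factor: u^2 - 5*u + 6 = (u - 2)*(u - 3)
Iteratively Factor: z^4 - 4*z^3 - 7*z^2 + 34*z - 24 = (z + 3)*(z^3 - 7*z^2 + 14*z - 8) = (z - 4)*(z + 3)*(z^2 - 3*z + 2) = (z - 4)*(z - 2)*(z + 3)*(z - 1)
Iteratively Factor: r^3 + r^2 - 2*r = (r)*(r^2 + r - 2) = r*(r - 1)*(r + 2)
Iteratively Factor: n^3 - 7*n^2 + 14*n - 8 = (n - 2)*(n^2 - 5*n + 4) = (n - 2)*(n - 1)*(n - 4)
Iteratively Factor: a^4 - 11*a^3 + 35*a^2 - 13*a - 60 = (a - 4)*(a^3 - 7*a^2 + 7*a + 15) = (a - 5)*(a - 4)*(a^2 - 2*a - 3) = (a - 5)*(a - 4)*(a + 1)*(a - 3)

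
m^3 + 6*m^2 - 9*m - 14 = (m - 2)*(m + 1)*(m + 7)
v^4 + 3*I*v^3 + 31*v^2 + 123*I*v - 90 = (v - 6*I)*(v + I)*(v + 3*I)*(v + 5*I)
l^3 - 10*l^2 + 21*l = l*(l - 7)*(l - 3)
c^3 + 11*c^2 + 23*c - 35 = (c - 1)*(c + 5)*(c + 7)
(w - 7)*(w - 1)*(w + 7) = w^3 - w^2 - 49*w + 49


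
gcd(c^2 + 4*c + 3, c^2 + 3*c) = c + 3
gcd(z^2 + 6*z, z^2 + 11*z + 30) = z + 6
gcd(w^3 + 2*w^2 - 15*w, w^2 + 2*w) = w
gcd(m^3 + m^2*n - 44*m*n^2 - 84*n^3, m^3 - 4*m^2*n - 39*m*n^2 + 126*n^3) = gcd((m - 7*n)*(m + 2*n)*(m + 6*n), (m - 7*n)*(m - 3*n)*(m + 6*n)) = m^2 - m*n - 42*n^2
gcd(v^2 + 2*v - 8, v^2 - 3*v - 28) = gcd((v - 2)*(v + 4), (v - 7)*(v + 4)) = v + 4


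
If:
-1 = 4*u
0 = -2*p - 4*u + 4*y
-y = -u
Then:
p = 0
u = -1/4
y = -1/4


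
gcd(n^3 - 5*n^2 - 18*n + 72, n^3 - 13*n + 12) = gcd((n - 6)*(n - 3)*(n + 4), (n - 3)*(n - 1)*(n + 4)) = n^2 + n - 12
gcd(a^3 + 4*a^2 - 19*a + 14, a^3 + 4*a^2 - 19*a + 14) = a^3 + 4*a^2 - 19*a + 14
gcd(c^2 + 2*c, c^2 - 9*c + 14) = 1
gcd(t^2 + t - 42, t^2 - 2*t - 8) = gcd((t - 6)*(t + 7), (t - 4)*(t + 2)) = 1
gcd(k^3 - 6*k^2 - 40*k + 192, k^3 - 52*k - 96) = k^2 - 2*k - 48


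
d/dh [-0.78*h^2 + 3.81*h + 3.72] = 3.81 - 1.56*h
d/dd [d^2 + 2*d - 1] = 2*d + 2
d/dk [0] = 0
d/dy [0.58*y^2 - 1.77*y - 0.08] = 1.16*y - 1.77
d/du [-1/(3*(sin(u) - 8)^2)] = 2*cos(u)/(3*(sin(u) - 8)^3)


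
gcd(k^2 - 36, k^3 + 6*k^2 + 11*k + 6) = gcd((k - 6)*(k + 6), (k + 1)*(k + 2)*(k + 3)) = 1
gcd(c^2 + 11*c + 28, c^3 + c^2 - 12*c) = c + 4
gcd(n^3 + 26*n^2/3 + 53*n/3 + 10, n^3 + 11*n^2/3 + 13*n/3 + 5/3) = n^2 + 8*n/3 + 5/3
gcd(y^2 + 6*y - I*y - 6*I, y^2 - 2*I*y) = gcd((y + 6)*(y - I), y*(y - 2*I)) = 1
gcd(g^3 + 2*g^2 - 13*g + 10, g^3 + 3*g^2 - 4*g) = g - 1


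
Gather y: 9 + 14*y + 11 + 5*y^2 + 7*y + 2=5*y^2 + 21*y + 22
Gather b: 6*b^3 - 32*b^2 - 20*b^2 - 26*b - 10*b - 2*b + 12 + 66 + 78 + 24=6*b^3 - 52*b^2 - 38*b + 180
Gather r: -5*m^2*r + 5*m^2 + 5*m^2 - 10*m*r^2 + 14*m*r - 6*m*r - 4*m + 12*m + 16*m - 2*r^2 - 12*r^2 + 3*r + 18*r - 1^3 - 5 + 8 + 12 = 10*m^2 + 24*m + r^2*(-10*m - 14) + r*(-5*m^2 + 8*m + 21) + 14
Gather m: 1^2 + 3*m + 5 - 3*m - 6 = 0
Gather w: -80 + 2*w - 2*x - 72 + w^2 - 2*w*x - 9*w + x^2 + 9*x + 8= w^2 + w*(-2*x - 7) + x^2 + 7*x - 144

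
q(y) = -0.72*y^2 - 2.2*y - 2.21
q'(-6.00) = 6.44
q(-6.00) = -14.93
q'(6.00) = -10.84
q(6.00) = -41.33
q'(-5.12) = 5.17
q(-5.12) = -9.82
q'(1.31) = -4.09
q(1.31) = -6.33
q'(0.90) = -3.50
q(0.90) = -4.77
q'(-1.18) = -0.50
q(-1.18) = -0.62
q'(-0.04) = -2.14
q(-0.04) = -2.12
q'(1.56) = -4.45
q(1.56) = -7.39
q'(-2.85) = 1.90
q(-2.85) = -1.79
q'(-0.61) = -1.32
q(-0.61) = -1.14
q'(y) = -1.44*y - 2.2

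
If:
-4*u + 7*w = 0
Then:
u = 7*w/4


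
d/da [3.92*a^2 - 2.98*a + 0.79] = 7.84*a - 2.98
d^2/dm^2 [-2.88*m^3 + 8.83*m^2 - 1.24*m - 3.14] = 17.66 - 17.28*m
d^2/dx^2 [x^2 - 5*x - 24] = 2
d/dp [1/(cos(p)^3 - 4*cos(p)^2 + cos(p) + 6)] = (3*cos(p)^2 - 8*cos(p) + 1)*sin(p)/(cos(p)^3 - 4*cos(p)^2 + cos(p) + 6)^2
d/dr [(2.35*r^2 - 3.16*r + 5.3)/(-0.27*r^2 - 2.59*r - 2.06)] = (-6.9397*r^2 - 6.82*r + 20.2366)/(0.0729*r^4 + 1.3986*r^3 + 7.8205*r^2 + 10.6708*r + 4.2436)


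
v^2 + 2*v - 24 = (v - 4)*(v + 6)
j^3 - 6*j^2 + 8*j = j*(j - 4)*(j - 2)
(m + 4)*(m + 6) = m^2 + 10*m + 24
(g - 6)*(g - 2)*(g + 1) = g^3 - 7*g^2 + 4*g + 12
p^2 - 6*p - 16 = (p - 8)*(p + 2)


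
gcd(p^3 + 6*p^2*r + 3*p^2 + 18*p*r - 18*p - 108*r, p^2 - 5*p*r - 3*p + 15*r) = p - 3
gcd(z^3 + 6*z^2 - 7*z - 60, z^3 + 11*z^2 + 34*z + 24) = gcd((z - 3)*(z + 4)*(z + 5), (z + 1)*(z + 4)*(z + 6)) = z + 4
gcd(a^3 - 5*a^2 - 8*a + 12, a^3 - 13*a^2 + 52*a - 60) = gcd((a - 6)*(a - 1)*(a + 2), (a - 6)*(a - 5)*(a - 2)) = a - 6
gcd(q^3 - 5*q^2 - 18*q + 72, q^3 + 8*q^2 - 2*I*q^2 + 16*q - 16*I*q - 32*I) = q + 4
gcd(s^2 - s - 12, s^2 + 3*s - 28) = s - 4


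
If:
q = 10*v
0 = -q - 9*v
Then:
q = 0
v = 0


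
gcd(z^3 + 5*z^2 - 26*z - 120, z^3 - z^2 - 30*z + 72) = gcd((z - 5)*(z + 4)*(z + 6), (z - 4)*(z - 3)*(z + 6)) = z + 6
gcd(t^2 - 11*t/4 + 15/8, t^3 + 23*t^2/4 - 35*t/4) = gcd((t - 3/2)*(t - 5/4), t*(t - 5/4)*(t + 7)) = t - 5/4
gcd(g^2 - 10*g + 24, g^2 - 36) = g - 6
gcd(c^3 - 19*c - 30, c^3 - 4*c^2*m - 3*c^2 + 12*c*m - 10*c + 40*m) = c^2 - 3*c - 10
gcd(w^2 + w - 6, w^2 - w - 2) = w - 2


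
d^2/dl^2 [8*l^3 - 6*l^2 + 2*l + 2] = 48*l - 12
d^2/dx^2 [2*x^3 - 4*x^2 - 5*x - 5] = 12*x - 8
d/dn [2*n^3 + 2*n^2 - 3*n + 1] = 6*n^2 + 4*n - 3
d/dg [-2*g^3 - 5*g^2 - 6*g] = -6*g^2 - 10*g - 6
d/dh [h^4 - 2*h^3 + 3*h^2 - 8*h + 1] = 4*h^3 - 6*h^2 + 6*h - 8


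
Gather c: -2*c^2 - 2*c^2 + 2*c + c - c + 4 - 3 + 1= -4*c^2 + 2*c + 2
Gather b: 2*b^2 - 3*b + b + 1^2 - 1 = 2*b^2 - 2*b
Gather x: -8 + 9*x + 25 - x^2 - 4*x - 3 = -x^2 + 5*x + 14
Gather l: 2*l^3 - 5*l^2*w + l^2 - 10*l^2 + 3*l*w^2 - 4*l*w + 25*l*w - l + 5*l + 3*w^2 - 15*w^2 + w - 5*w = 2*l^3 + l^2*(-5*w - 9) + l*(3*w^2 + 21*w + 4) - 12*w^2 - 4*w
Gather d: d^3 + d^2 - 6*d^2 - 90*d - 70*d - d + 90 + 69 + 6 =d^3 - 5*d^2 - 161*d + 165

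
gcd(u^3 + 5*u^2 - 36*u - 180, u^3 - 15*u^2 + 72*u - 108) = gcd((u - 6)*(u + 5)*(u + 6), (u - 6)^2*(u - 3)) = u - 6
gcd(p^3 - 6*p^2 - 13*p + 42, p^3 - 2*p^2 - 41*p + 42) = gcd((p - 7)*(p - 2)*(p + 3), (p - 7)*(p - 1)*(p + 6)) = p - 7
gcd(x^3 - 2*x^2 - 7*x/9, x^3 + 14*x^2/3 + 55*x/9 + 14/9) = x + 1/3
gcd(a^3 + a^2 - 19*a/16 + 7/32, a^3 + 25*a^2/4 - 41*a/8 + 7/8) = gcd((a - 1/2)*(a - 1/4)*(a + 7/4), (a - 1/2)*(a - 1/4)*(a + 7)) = a^2 - 3*a/4 + 1/8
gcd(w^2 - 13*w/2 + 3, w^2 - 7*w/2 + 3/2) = w - 1/2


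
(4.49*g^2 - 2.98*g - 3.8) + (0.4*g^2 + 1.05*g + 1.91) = 4.89*g^2 - 1.93*g - 1.89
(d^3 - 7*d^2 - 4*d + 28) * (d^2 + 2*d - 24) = d^5 - 5*d^4 - 42*d^3 + 188*d^2 + 152*d - 672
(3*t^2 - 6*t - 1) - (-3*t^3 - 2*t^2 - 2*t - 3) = 3*t^3 + 5*t^2 - 4*t + 2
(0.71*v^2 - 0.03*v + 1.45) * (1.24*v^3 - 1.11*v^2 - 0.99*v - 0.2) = 0.8804*v^5 - 0.8253*v^4 + 1.1284*v^3 - 1.7218*v^2 - 1.4295*v - 0.29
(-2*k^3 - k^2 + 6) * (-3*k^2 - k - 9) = 6*k^5 + 5*k^4 + 19*k^3 - 9*k^2 - 6*k - 54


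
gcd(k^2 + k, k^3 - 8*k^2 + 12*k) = k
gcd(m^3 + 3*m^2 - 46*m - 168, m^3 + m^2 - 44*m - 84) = m^2 - m - 42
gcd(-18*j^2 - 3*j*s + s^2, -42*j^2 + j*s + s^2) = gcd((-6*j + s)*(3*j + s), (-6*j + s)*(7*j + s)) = -6*j + s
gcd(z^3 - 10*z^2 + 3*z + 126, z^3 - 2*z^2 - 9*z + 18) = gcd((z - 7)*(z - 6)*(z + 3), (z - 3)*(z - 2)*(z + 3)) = z + 3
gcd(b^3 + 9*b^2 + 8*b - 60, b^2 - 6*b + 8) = b - 2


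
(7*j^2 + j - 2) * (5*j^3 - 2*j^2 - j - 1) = 35*j^5 - 9*j^4 - 19*j^3 - 4*j^2 + j + 2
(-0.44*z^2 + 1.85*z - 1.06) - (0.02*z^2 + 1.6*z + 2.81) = -0.46*z^2 + 0.25*z - 3.87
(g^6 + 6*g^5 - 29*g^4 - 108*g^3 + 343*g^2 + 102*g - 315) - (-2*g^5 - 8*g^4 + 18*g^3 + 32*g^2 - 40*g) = g^6 + 8*g^5 - 21*g^4 - 126*g^3 + 311*g^2 + 142*g - 315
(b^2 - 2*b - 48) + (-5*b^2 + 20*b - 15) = -4*b^2 + 18*b - 63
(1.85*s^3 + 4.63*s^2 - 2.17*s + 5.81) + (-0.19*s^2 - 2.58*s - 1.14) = 1.85*s^3 + 4.44*s^2 - 4.75*s + 4.67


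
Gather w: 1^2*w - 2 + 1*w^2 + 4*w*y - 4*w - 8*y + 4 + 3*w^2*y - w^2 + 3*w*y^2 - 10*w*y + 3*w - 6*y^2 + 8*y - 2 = 3*w^2*y + w*(3*y^2 - 6*y) - 6*y^2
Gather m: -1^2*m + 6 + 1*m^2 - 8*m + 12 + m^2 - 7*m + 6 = 2*m^2 - 16*m + 24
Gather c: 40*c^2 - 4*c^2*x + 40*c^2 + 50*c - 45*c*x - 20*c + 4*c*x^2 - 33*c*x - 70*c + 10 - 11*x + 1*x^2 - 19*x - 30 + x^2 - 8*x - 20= c^2*(80 - 4*x) + c*(4*x^2 - 78*x - 40) + 2*x^2 - 38*x - 40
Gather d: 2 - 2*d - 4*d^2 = -4*d^2 - 2*d + 2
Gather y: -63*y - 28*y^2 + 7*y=-28*y^2 - 56*y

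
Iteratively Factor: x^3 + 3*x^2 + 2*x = (x)*(x^2 + 3*x + 2) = x*(x + 1)*(x + 2)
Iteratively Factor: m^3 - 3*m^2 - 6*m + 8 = (m + 2)*(m^2 - 5*m + 4) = (m - 1)*(m + 2)*(m - 4)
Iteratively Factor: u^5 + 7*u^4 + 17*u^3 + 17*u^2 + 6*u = (u + 2)*(u^4 + 5*u^3 + 7*u^2 + 3*u) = (u + 2)*(u + 3)*(u^3 + 2*u^2 + u) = u*(u + 2)*(u + 3)*(u^2 + 2*u + 1) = u*(u + 1)*(u + 2)*(u + 3)*(u + 1)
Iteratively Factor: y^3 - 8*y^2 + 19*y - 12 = (y - 3)*(y^2 - 5*y + 4) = (y - 3)*(y - 1)*(y - 4)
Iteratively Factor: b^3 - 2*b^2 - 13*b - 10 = (b - 5)*(b^2 + 3*b + 2) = (b - 5)*(b + 1)*(b + 2)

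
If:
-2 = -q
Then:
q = 2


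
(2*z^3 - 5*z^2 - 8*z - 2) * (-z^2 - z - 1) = -2*z^5 + 3*z^4 + 11*z^3 + 15*z^2 + 10*z + 2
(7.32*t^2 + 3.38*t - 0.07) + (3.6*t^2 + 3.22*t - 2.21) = 10.92*t^2 + 6.6*t - 2.28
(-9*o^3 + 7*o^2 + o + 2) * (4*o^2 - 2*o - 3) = -36*o^5 + 46*o^4 + 17*o^3 - 15*o^2 - 7*o - 6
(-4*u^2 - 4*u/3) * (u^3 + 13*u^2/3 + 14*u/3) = -4*u^5 - 56*u^4/3 - 220*u^3/9 - 56*u^2/9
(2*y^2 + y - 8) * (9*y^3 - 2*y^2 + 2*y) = 18*y^5 + 5*y^4 - 70*y^3 + 18*y^2 - 16*y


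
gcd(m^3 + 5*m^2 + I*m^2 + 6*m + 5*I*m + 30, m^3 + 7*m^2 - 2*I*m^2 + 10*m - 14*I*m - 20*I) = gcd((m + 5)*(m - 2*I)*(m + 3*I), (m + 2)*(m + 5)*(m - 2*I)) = m^2 + m*(5 - 2*I) - 10*I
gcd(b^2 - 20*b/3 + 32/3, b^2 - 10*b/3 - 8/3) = b - 4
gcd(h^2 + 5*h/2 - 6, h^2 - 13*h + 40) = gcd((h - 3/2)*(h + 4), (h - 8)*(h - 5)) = 1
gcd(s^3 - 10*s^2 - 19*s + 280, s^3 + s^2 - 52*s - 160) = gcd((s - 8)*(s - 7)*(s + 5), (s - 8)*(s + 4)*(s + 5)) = s^2 - 3*s - 40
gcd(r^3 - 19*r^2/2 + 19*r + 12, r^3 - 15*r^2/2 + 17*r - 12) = r - 4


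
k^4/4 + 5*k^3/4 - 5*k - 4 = (k/4 + 1)*(k - 2)*(k + 1)*(k + 2)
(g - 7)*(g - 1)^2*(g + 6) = g^4 - 3*g^3 - 39*g^2 + 83*g - 42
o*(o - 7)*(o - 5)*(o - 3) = o^4 - 15*o^3 + 71*o^2 - 105*o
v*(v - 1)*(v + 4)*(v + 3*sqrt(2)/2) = v^4 + 3*sqrt(2)*v^3/2 + 3*v^3 - 4*v^2 + 9*sqrt(2)*v^2/2 - 6*sqrt(2)*v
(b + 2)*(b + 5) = b^2 + 7*b + 10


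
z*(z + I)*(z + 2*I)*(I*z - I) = I*z^4 - 3*z^3 - I*z^3 + 3*z^2 - 2*I*z^2 + 2*I*z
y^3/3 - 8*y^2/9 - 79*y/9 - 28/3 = (y/3 + 1)*(y - 7)*(y + 4/3)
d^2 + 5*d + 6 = (d + 2)*(d + 3)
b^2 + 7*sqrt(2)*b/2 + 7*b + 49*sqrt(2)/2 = (b + 7)*(b + 7*sqrt(2)/2)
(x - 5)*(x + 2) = x^2 - 3*x - 10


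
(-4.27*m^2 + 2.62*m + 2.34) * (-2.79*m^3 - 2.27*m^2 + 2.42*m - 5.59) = 11.9133*m^5 + 2.3831*m^4 - 22.8094*m^3 + 24.8979*m^2 - 8.983*m - 13.0806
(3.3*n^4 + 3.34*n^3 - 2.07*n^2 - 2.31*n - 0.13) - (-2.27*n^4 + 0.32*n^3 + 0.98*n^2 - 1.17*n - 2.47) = 5.57*n^4 + 3.02*n^3 - 3.05*n^2 - 1.14*n + 2.34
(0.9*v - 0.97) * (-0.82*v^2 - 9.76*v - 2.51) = -0.738*v^3 - 7.9886*v^2 + 7.2082*v + 2.4347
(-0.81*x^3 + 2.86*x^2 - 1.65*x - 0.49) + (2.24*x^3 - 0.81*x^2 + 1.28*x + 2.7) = 1.43*x^3 + 2.05*x^2 - 0.37*x + 2.21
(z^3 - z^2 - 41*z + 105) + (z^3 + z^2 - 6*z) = 2*z^3 - 47*z + 105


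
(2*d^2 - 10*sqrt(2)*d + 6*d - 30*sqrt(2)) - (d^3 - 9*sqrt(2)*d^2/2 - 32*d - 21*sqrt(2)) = -d^3 + 2*d^2 + 9*sqrt(2)*d^2/2 - 10*sqrt(2)*d + 38*d - 9*sqrt(2)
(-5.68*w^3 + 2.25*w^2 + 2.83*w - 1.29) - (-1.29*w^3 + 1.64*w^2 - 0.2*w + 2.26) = -4.39*w^3 + 0.61*w^2 + 3.03*w - 3.55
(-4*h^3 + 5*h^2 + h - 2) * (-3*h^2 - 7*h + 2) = 12*h^5 + 13*h^4 - 46*h^3 + 9*h^2 + 16*h - 4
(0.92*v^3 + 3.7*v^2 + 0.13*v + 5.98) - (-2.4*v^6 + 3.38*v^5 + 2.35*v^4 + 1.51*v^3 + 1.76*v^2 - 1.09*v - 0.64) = 2.4*v^6 - 3.38*v^5 - 2.35*v^4 - 0.59*v^3 + 1.94*v^2 + 1.22*v + 6.62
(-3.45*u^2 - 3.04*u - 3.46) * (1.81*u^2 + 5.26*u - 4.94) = -6.2445*u^4 - 23.6494*u^3 - 5.21*u^2 - 3.182*u + 17.0924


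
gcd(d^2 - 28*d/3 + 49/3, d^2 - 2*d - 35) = d - 7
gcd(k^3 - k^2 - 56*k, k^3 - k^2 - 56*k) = k^3 - k^2 - 56*k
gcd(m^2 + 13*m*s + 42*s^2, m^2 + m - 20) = 1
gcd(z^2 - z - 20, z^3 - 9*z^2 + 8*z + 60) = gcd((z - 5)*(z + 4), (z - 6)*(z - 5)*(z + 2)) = z - 5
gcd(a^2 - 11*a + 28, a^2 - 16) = a - 4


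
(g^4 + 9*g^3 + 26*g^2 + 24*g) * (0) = 0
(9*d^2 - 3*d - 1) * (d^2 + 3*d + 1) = 9*d^4 + 24*d^3 - d^2 - 6*d - 1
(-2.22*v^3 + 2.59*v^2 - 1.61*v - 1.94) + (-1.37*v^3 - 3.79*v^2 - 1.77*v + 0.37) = -3.59*v^3 - 1.2*v^2 - 3.38*v - 1.57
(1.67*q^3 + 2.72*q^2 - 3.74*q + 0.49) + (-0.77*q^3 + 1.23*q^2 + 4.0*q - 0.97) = 0.9*q^3 + 3.95*q^2 + 0.26*q - 0.48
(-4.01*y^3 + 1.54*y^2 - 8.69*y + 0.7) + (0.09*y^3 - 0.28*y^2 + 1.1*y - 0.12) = -3.92*y^3 + 1.26*y^2 - 7.59*y + 0.58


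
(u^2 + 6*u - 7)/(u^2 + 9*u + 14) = (u - 1)/(u + 2)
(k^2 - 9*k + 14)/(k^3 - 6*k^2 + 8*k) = (k - 7)/(k*(k - 4))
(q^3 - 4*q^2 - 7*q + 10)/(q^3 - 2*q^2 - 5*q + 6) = (q - 5)/(q - 3)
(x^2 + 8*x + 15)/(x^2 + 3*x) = (x + 5)/x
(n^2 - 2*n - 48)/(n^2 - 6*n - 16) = (n + 6)/(n + 2)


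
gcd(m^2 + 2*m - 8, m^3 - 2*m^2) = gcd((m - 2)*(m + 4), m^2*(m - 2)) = m - 2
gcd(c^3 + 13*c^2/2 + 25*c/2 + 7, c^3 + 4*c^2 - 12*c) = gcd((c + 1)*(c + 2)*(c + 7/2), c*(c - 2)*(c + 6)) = 1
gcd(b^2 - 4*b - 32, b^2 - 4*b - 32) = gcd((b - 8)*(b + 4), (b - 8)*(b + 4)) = b^2 - 4*b - 32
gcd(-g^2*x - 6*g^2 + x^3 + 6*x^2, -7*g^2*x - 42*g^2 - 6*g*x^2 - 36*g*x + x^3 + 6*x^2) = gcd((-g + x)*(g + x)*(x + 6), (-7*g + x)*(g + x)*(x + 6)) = g*x + 6*g + x^2 + 6*x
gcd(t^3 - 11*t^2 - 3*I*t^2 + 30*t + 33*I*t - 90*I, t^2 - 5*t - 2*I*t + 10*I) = t - 5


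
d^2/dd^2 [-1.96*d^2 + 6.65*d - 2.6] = -3.92000000000000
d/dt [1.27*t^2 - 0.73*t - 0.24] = 2.54*t - 0.73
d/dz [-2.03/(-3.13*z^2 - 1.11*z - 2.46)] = (-12.7078*z - 2.2533)/(3.13*z^2 + 1.11*z + 2.46)^2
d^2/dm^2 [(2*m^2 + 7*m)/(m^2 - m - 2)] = 6*(3*m^3 + 4*m^2 + 14*m - 2)/(m^6 - 3*m^5 - 3*m^4 + 11*m^3 + 6*m^2 - 12*m - 8)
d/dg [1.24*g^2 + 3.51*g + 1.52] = 2.48*g + 3.51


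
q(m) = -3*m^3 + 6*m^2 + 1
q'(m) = -9*m^2 + 12*m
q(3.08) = -29.74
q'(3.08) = -48.42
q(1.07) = 4.19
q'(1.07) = 2.54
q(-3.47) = 198.59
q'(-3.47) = -150.01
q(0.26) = 1.35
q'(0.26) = 2.51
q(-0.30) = 1.62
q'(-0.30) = -4.41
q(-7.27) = 1470.84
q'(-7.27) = -562.92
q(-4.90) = 498.01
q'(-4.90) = -274.89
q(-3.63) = 223.56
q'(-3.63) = -162.15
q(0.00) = 1.00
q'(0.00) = 0.00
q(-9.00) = 2674.00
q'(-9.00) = -837.00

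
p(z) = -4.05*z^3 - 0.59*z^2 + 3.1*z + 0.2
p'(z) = -12.15*z^2 - 1.18*z + 3.1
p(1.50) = -10.15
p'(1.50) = -26.01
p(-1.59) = 10.06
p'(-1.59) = -25.74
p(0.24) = 0.85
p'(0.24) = 2.12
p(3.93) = -242.56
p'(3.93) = -189.19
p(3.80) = -218.77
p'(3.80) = -176.83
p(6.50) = -1116.81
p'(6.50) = -517.91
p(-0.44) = -0.93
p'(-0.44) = 1.27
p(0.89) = -0.36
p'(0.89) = -7.57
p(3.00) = -105.16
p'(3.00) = -109.79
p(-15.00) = 13489.70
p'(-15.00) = -2712.95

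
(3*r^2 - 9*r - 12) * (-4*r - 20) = -12*r^3 - 24*r^2 + 228*r + 240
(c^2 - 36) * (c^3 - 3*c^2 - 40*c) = c^5 - 3*c^4 - 76*c^3 + 108*c^2 + 1440*c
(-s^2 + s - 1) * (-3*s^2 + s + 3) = 3*s^4 - 4*s^3 + s^2 + 2*s - 3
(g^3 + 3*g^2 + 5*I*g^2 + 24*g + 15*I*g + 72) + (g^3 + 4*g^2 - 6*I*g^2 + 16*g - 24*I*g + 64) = 2*g^3 + 7*g^2 - I*g^2 + 40*g - 9*I*g + 136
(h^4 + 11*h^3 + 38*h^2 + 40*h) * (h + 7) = h^5 + 18*h^4 + 115*h^3 + 306*h^2 + 280*h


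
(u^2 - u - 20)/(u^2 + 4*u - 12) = (u^2 - u - 20)/(u^2 + 4*u - 12)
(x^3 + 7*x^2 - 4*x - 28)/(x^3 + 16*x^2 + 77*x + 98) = (x - 2)/(x + 7)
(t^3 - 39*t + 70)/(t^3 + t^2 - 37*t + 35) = (t - 2)/(t - 1)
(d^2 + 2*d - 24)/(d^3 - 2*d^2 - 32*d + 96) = 1/(d - 4)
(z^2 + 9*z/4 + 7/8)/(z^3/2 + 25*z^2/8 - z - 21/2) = (8*z^2 + 18*z + 7)/(4*z^3 + 25*z^2 - 8*z - 84)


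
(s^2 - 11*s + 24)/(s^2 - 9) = (s - 8)/(s + 3)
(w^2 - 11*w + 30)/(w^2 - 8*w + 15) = (w - 6)/(w - 3)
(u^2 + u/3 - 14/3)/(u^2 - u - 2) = (u + 7/3)/(u + 1)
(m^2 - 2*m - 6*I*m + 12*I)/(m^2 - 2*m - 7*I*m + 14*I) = (m - 6*I)/(m - 7*I)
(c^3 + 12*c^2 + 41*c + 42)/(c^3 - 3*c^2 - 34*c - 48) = (c + 7)/(c - 8)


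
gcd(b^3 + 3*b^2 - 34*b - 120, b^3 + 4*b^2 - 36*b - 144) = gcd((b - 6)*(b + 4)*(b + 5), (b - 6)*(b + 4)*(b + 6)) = b^2 - 2*b - 24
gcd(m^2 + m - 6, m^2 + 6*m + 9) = m + 3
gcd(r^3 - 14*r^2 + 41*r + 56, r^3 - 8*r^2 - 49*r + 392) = r^2 - 15*r + 56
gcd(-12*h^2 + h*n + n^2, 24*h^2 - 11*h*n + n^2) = 3*h - n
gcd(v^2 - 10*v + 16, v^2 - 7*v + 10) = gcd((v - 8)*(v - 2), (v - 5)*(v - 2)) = v - 2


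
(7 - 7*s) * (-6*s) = 42*s^2 - 42*s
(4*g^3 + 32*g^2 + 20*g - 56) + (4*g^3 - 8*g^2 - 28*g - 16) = 8*g^3 + 24*g^2 - 8*g - 72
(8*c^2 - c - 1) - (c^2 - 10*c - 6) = 7*c^2 + 9*c + 5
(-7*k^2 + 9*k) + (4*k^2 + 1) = -3*k^2 + 9*k + 1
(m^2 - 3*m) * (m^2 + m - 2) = m^4 - 2*m^3 - 5*m^2 + 6*m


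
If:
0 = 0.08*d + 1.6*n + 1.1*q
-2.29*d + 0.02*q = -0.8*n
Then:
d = -0.227467811158798*q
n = -0.67612660944206*q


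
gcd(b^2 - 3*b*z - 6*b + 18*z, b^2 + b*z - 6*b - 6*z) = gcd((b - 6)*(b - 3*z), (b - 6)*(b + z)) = b - 6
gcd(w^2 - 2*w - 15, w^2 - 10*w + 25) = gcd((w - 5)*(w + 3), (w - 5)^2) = w - 5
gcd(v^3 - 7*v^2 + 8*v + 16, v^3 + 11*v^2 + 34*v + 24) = v + 1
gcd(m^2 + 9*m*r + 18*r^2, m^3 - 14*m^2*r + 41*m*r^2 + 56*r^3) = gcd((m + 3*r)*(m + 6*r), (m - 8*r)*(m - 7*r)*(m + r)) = 1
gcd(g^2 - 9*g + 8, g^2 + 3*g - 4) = g - 1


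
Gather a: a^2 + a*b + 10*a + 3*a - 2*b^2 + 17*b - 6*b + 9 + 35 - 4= a^2 + a*(b + 13) - 2*b^2 + 11*b + 40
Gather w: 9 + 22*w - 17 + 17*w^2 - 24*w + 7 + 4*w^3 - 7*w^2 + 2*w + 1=4*w^3 + 10*w^2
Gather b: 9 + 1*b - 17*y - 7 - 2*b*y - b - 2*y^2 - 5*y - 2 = -2*b*y - 2*y^2 - 22*y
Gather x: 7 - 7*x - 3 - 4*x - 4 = -11*x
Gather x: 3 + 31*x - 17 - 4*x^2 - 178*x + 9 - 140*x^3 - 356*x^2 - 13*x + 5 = -140*x^3 - 360*x^2 - 160*x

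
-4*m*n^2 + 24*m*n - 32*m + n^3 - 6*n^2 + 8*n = (-4*m + n)*(n - 4)*(n - 2)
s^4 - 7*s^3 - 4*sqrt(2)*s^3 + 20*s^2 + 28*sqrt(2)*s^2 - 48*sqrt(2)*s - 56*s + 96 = (s - 4)*(s - 3)*(s - 2*sqrt(2))^2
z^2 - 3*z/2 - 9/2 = (z - 3)*(z + 3/2)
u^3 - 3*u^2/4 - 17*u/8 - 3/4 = (u - 2)*(u + 1/2)*(u + 3/4)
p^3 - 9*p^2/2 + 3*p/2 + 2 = (p - 4)*(p - 1)*(p + 1/2)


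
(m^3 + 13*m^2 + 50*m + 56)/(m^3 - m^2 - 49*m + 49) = (m^2 + 6*m + 8)/(m^2 - 8*m + 7)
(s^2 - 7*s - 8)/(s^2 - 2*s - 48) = (s + 1)/(s + 6)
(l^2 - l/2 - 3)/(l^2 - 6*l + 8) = (l + 3/2)/(l - 4)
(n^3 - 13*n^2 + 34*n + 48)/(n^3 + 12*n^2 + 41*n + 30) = (n^2 - 14*n + 48)/(n^2 + 11*n + 30)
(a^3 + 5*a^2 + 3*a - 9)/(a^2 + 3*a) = a + 2 - 3/a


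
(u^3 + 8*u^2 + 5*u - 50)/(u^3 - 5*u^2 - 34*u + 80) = (u + 5)/(u - 8)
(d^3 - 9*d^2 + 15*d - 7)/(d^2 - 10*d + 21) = (d^2 - 2*d + 1)/(d - 3)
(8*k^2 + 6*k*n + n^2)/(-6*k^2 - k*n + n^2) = (-4*k - n)/(3*k - n)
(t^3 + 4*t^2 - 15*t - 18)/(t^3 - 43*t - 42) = (t - 3)/(t - 7)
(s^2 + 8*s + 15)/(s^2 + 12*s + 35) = (s + 3)/(s + 7)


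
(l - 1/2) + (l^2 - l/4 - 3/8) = l^2 + 3*l/4 - 7/8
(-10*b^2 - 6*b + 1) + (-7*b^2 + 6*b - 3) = -17*b^2 - 2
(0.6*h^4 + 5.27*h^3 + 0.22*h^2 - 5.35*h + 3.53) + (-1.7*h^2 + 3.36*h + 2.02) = 0.6*h^4 + 5.27*h^3 - 1.48*h^2 - 1.99*h + 5.55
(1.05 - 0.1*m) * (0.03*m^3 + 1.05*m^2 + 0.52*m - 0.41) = -0.003*m^4 - 0.0735*m^3 + 1.0505*m^2 + 0.587*m - 0.4305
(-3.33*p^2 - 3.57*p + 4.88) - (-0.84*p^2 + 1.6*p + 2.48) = -2.49*p^2 - 5.17*p + 2.4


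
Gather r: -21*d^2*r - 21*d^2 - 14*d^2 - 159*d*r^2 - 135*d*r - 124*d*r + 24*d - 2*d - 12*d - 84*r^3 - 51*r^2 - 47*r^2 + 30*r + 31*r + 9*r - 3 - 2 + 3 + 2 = -35*d^2 + 10*d - 84*r^3 + r^2*(-159*d - 98) + r*(-21*d^2 - 259*d + 70)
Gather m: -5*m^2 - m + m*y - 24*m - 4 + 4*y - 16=-5*m^2 + m*(y - 25) + 4*y - 20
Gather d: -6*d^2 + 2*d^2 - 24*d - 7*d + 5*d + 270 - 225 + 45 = -4*d^2 - 26*d + 90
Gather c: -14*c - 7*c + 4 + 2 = 6 - 21*c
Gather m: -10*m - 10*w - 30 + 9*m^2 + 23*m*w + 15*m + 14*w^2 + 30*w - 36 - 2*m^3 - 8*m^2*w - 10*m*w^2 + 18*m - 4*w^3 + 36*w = -2*m^3 + m^2*(9 - 8*w) + m*(-10*w^2 + 23*w + 23) - 4*w^3 + 14*w^2 + 56*w - 66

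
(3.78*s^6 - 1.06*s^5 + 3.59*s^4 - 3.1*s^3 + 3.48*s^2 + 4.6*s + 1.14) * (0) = 0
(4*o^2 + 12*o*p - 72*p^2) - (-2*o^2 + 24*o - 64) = 6*o^2 + 12*o*p - 24*o - 72*p^2 + 64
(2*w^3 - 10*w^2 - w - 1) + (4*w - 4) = 2*w^3 - 10*w^2 + 3*w - 5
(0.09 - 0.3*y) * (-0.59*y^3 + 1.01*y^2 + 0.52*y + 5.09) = 0.177*y^4 - 0.3561*y^3 - 0.0651*y^2 - 1.4802*y + 0.4581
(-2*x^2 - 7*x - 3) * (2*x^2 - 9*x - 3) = -4*x^4 + 4*x^3 + 63*x^2 + 48*x + 9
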